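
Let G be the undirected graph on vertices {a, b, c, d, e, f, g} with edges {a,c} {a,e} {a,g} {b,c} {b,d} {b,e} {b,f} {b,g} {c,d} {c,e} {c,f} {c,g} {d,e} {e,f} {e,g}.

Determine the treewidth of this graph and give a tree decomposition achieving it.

Every bag has size at most 4, so the width is 4 − 1 = 3 and tw(G) ≤ 3. On the other hand G contains the 4-clique {a, c, e, g}. A clique must lie in a single bag of any decomposition, so no decomposition can have width below 3. The upper and lower bounds meet at 3, so that is the treewidth.

Treewidth 3.
One such decomposition:
Bags: B1 = {a, c, e, g}  B2 = {b, c, e, g}  B3 = {b, c, e, f}  B4 = {b, c, d, e}
Tree: B1–B2, B2–B3, B2–B4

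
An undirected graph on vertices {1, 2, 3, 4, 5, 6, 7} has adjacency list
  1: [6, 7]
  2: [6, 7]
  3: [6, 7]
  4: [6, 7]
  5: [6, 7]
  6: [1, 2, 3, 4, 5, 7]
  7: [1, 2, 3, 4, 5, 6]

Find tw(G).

2

A width-2 tree decomposition is:
Bags: B1 = {4, 6, 7}  B2 = {3, 6, 7}  B3 = {1, 6, 7}  B4 = {2, 6, 7}  B5 = {5, 6, 7}
Tree: B1–B2, B2–B3, B3–B4, B4–B5
Each bag holds 3 vertices, so the decomposition has width 2, which upper-bounds the treewidth. Conversely, {1, 6, 7} is a clique of size 3, and the vertices of any clique must share a bag in every tree decomposition; so some bag has ≥ 3 vertices and tw(G) ≥ 2. The upper and lower bounds meet at 2, so that is the treewidth.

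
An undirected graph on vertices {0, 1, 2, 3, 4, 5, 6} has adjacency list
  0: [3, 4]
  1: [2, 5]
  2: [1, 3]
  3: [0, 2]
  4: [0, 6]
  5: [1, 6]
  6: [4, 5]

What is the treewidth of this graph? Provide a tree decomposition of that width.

Treewidth 2.
One optimal decomposition is:
Bags: B1 = {0, 4, 6}  B2 = {0, 5, 6}  B3 = {0, 1, 5}  B4 = {0, 1, 2}  B5 = {0, 2, 3}
Tree: B1–B2, B2–B3, B3–B4, B4–B5

Every bag has size at most 3, so the width is 3 − 1 = 2 and tw(G) ≤ 2. The edges 0–4–6–5–1–2–3–0 form a cycle, so G is not a tree and its treewidth is at least 2. The upper and lower bounds meet at 2, so that is the treewidth.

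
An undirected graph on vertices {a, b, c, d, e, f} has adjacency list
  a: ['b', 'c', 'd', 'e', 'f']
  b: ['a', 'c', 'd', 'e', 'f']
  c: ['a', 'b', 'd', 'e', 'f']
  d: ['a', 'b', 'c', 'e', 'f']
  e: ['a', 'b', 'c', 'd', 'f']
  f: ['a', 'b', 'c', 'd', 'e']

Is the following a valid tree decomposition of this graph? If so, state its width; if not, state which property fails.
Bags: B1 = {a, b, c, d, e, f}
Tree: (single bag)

Vertex coverage: the bags together contain {a, b, c, d, e, f}, the full vertex set. Edge coverage: each edge of G has both endpoints in at least one bag. Running intersection: for every vertex, the bags containing it form a connected subtree. All three properties hold, so this is a valid tree decomposition of width max|bag| − 1 = 5, and hence tw(G) ≤ 5.

Yes; width 5.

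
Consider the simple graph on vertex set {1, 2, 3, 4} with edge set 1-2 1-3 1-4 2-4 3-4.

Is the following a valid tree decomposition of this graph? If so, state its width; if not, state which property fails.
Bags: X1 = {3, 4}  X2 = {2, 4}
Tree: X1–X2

A tree decomposition must satisfy three properties: every vertex lies in some bag; for every edge, both endpoints lie together in some bag; and for every vertex, the bags containing it form a connected subtree. Here vertex 1 appears in no bag, so the decomposition is invalid.

No — vertex 1 appears in no bag.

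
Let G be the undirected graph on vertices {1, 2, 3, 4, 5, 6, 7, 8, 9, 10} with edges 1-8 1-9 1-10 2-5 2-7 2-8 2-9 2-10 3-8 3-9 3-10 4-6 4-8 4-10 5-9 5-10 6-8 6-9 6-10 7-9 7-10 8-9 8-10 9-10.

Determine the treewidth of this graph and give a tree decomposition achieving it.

Every bag has size at most 4, so the width is 4 − 1 = 3 and tw(G) ≤ 3. For the lower bound, the 4 vertices {1, 8, 9, 10} are pairwise adjacent, and any tree decomposition puts a clique entirely inside one bag — forcing width ≥ 3. Therefore the treewidth is 3.

Treewidth 3.
One optimal decomposition is:
Bags: B1 = {1, 8, 9, 10}  B2 = {3, 8, 9, 10}  B3 = {2, 8, 9, 10}  B4 = {6, 8, 9, 10}  B5 = {2, 7, 9, 10}  B6 = {2, 5, 9, 10}  B7 = {4, 6, 8, 10}
Tree: B1–B2, B1–B3, B3–B4, B3–B5, B5–B6, B4–B7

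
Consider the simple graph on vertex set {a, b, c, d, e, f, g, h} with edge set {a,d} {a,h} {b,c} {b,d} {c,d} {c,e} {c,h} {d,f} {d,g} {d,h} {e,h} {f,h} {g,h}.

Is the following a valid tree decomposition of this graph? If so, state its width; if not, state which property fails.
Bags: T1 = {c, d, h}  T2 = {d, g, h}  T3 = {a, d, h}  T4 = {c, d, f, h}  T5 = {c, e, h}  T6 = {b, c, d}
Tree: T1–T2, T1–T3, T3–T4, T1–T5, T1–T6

No — bags containing vertex c are not connected in the tree.

A tree decomposition must satisfy three properties: every vertex lies in some bag; for every edge, both endpoints lie together in some bag; and for every vertex, the bags containing it form a connected subtree. Here bags containing vertex c are not connected in the tree, so the decomposition is invalid.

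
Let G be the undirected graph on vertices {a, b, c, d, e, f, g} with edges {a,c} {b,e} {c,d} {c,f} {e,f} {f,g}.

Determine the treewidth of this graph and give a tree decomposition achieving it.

Treewidth 1.
One optimal decomposition is:
Bags: B1 = {c, f}  B2 = {c, d}  B3 = {a, c}  B4 = {f, g}  B5 = {e, f}  B6 = {b, e}
Tree: B1–B2, B2–B3, B1–B4, B1–B5, B5–B6

Every bag has size at most 2, so the width is 2 − 1 = 1 and tw(G) ≤ 1. Any graph with an edge has treewidth ≥ 1, and G has the edge c–f. Combining the bounds, tw(G) = 1.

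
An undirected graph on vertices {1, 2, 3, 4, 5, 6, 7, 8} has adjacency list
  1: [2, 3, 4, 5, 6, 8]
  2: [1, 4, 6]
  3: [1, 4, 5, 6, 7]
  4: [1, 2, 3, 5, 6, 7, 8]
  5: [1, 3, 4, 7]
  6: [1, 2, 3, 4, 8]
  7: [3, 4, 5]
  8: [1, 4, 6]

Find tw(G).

A width-3 tree decomposition is:
Bags: B1 = {1, 2, 4, 6}  B2 = {1, 3, 4, 6}  B3 = {1, 3, 4, 5}  B4 = {1, 4, 6, 8}  B5 = {3, 4, 5, 7}
Tree: B1–B2, B2–B3, B1–B4, B3–B5
The largest bag has 4 vertices, giving width 3; this decomposition certifies tw(G) ≤ 3. For the lower bound, the 4 vertices {1, 3, 4, 5} are pairwise adjacent, and any tree decomposition puts a clique entirely inside one bag — forcing width ≥ 3. The upper and lower bounds meet at 3, so that is the treewidth.

3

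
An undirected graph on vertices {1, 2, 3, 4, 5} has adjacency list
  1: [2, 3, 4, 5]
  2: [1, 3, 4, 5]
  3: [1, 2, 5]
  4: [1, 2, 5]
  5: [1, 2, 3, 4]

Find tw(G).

3

A width-3 tree decomposition is:
Bags: B1 = {1, 2, 4, 5}  B2 = {1, 2, 3, 5}
Tree: B1–B2
Each bag holds 4 vertices, so the decomposition has width 3, which upper-bounds the treewidth. Conversely, {1, 2, 3, 5} is a clique of size 4, and the vertices of any clique must share a bag in every tree decomposition; so some bag has ≥ 4 vertices and tw(G) ≥ 3. Combining the bounds, tw(G) = 3.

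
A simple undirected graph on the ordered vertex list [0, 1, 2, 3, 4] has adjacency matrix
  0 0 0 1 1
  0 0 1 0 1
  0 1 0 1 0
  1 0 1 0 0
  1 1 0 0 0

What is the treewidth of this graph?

A width-2 tree decomposition is:
Bags: B1 = {0, 3, 4}  B2 = {2, 3, 4}  B3 = {1, 2, 4}
Tree: B1–B2, B2–B3
Each bag holds 3 vertices, so the decomposition has width 2, which upper-bounds the treewidth. For the lower bound, G contains the cycle 4–0–3–2–1–4, so G is not a forest; only forests have treewidth ≤ 1, hence tw(G) ≥ 2. Hence tw(G) = 2 exactly.

2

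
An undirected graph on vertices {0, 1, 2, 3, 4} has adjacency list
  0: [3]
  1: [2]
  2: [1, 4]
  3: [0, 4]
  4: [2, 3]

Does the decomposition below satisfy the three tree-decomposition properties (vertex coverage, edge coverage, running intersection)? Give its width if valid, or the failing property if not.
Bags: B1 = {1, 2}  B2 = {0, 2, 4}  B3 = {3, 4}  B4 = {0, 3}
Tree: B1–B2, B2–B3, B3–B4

No — bags containing vertex 0 are not connected in the tree.

A tree decomposition must satisfy three properties: every vertex lies in some bag; for every edge, both endpoints lie together in some bag; and for every vertex, the bags containing it form a connected subtree. Here bags containing vertex 0 are not connected in the tree, so the decomposition is invalid.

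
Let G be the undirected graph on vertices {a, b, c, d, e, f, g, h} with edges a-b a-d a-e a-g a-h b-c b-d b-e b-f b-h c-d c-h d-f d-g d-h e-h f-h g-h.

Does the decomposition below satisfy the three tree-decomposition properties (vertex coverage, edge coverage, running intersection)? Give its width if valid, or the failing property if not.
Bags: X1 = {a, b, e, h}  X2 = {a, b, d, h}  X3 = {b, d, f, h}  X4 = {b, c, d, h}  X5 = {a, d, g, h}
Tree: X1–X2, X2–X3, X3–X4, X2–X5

Every vertex of G appears in some bag (union = {a, b, c, d, e, f, g, h}); every edge is covered by a bag; and for each vertex v the set of bags containing v is connected in the bag tree. The decomposition is therefore valid. The largest bag has 4 vertices, so the width is 3.

Yes; width 3.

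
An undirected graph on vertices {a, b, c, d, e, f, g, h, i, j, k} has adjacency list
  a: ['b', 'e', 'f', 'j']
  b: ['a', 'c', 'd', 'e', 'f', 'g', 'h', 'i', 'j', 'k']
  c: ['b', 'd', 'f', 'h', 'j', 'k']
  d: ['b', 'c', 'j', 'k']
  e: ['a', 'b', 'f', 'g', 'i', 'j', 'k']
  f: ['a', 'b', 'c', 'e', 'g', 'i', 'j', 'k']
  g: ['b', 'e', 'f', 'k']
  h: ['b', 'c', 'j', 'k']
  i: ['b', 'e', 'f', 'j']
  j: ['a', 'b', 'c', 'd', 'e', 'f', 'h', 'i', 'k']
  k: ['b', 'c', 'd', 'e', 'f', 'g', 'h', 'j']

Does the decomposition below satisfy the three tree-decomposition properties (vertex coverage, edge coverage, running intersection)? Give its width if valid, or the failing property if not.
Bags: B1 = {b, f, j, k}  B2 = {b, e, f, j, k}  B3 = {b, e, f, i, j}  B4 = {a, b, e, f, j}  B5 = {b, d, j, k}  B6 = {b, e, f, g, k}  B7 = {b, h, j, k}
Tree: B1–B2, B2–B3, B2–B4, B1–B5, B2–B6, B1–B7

No — vertex c appears in no bag.

A tree decomposition must satisfy three properties: every vertex lies in some bag; for every edge, both endpoints lie together in some bag; and for every vertex, the bags containing it form a connected subtree. Here vertex c appears in no bag, so the decomposition is invalid.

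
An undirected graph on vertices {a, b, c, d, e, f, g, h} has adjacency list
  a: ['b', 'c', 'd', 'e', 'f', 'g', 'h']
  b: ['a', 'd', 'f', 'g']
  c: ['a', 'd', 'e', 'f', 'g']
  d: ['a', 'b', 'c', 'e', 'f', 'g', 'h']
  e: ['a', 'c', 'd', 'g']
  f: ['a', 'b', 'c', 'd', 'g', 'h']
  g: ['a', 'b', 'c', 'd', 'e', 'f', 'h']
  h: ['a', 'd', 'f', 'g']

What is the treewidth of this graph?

4

A width-4 tree decomposition is:
Bags: B1 = {a, c, d, f, g}  B2 = {a, c, d, e, g}  B3 = {a, b, d, f, g}  B4 = {a, d, f, g, h}
Tree: B1–B2, B1–B3, B1–B4
The largest bag has 5 vertices, giving width 4; this decomposition certifies tw(G) ≤ 4. Conversely, {a, c, d, e, g} is a clique of size 5, and the vertices of any clique must share a bag in every tree decomposition; so some bag has ≥ 5 vertices and tw(G) ≥ 4. Therefore the treewidth is 4.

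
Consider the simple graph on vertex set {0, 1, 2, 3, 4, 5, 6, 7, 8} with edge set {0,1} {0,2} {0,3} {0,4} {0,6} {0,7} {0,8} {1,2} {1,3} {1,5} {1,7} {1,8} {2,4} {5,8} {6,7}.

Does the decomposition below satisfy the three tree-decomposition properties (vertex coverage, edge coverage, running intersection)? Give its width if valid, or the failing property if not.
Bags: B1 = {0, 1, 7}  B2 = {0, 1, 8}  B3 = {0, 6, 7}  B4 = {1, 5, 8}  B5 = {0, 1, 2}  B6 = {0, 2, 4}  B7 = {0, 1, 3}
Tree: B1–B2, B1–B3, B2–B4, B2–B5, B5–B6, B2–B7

Yes; width 2.

Checking the three conditions: (i) the bags cover all of {0, 1, 2, 3, 4, 5, 6, 7, 8}; (ii) for each edge, some bag contains both endpoints; (iii) the bags containing any fixed vertex form a subtree. All hold, so the decomposition is valid with width 3 − 1 = 2.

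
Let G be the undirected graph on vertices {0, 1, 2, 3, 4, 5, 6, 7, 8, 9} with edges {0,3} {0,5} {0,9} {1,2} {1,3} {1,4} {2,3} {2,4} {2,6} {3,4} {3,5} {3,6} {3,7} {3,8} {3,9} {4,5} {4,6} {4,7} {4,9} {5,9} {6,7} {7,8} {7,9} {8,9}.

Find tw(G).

3

A width-3 tree decomposition is:
Bags: B1 = {3, 4, 7, 9}  B2 = {3, 4, 5, 9}  B3 = {0, 3, 5, 9}  B4 = {3, 7, 8, 9}  B5 = {3, 4, 6, 7}  B6 = {2, 3, 4, 6}  B7 = {1, 2, 3, 4}
Tree: B1–B2, B2–B3, B1–B4, B1–B5, B5–B6, B6–B7
Every bag has size at most 4, so the width is 4 − 1 = 3 and tw(G) ≤ 3. Conversely, {0, 3, 5, 9} is a clique of size 4, and the vertices of any clique must share a bag in every tree decomposition; so some bag has ≥ 4 vertices and tw(G) ≥ 3. Therefore the treewidth is 3.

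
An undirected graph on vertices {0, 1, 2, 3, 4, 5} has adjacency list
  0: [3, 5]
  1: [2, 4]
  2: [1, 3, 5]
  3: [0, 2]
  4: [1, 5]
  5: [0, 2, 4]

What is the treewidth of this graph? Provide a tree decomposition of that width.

Treewidth 2.
One such decomposition:
Bags: B1 = {0, 2, 3}  B2 = {0, 2, 5}  B3 = {1, 2, 5}  B4 = {1, 4, 5}
Tree: B1–B2, B2–B3, B3–B4

Every bag has size at most 3, so the width is 3 − 1 = 2 and tw(G) ≤ 2. The edges 3–0–5–2–3 form a cycle, so G is not a tree and its treewidth is at least 2. The upper and lower bounds meet at 2, so that is the treewidth.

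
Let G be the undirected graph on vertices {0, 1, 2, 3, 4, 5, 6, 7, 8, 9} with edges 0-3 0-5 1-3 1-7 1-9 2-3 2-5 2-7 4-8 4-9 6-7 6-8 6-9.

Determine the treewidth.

A width-2 tree decomposition is:
Bags: B1 = {4, 8, 9}  B2 = {6, 8, 9}  B3 = {1, 6, 9}  B4 = {1, 6, 7}  B5 = {1, 3, 7}  B6 = {2, 3, 7}  B7 = {0, 2, 3}  B8 = {0, 2, 5}
Tree: B1–B2, B2–B3, B3–B4, B4–B5, B5–B6, B6–B7, B7–B8
Every bag has size at most 3, so the width is 3 − 1 = 2 and tw(G) ≤ 2. For the lower bound, G contains the cycle 4–8–6–9–4, so G is not a forest; only forests have treewidth ≤ 1, hence tw(G) ≥ 2. Combining the bounds, tw(G) = 2.

2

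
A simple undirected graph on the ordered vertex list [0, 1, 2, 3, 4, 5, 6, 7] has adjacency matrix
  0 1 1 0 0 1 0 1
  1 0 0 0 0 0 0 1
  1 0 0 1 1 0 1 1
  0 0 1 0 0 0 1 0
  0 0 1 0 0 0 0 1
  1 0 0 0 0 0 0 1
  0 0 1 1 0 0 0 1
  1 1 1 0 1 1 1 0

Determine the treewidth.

A width-2 tree decomposition is:
Bags: B1 = {2, 6, 7}  B2 = {2, 3, 6}  B3 = {0, 2, 7}  B4 = {2, 4, 7}  B5 = {0, 1, 7}  B6 = {0, 5, 7}
Tree: B1–B2, B1–B3, B1–B4, B3–B5, B5–B6
Every bag has size at most 3, so the width is 3 − 1 = 2 and tw(G) ≤ 2. For the lower bound, the 3 vertices {2, 3, 6} are pairwise adjacent, and any tree decomposition puts a clique entirely inside one bag — forcing width ≥ 2. Hence tw(G) = 2 exactly.

2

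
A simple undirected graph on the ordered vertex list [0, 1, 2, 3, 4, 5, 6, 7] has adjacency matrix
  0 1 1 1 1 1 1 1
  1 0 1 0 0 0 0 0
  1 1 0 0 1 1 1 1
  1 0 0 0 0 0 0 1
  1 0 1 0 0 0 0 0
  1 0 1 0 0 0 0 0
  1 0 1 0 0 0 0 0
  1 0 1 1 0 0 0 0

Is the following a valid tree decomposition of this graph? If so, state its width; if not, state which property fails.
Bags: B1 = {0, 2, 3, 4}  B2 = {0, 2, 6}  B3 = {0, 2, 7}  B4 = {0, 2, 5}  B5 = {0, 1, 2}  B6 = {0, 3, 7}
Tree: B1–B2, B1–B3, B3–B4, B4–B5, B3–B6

No — bags containing vertex 3 are not connected in the tree.

A tree decomposition must satisfy three properties: every vertex lies in some bag; for every edge, both endpoints lie together in some bag; and for every vertex, the bags containing it form a connected subtree. Here bags containing vertex 3 are not connected in the tree, so the decomposition is invalid.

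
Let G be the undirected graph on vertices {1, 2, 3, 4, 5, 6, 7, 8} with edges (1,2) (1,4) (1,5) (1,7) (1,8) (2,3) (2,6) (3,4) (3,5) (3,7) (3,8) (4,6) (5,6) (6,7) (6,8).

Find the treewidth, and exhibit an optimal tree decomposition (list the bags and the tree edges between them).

Treewidth 3.
Bags: B1 = {1, 3, 6, 7}  B2 = {1, 3, 6, 8}  B3 = {1, 2, 3, 6}  B4 = {1, 3, 5, 6}  B5 = {1, 3, 4, 6}
Tree: B1–B2, B2–B3, B3–B4, B4–B5

Each bag holds 4 vertices, so the decomposition has width 3, which upper-bounds the treewidth. For the lower bound: the 4 vertex sets {6,7}, {3,8}, {1}, {2} are disjoint, each induces a connected subgraph, and every pair is joined by at least one edge of G. Contracting each set to a single vertex therefore yields K_{4} as a minor, and since treewidth is minor-monotone, tw(G) ≥ tw(K_{4}) = 3. Combining the bounds, tw(G) = 3.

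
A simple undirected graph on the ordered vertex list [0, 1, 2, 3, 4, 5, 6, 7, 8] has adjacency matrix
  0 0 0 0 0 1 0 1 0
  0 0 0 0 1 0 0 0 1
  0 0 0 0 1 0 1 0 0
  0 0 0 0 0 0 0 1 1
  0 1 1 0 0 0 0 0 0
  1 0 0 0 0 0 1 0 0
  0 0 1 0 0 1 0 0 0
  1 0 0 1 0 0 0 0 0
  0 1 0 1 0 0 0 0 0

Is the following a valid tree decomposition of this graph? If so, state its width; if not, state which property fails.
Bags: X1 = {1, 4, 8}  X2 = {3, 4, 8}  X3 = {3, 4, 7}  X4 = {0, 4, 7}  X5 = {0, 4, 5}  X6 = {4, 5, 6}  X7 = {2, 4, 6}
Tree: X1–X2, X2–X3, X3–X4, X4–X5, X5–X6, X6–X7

Yes; width 2.

Every vertex of G appears in some bag (union = {0, 1, 2, 3, 4, 5, 6, 7, 8}); every edge is covered by a bag; and for each vertex v the set of bags containing v is connected in the bag tree. The decomposition is therefore valid. The largest bag has 3 vertices, so the width is 2.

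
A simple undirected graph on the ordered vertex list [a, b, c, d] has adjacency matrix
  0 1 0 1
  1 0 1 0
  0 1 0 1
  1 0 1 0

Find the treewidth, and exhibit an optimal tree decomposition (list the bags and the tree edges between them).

Each bag holds 3 vertices, so the decomposition has width 2, which upper-bounds the treewidth. The edges b–a–d–c–b form a cycle, so G is not a tree and its treewidth is at least 2. Combining the bounds, tw(G) = 2.

Treewidth 2.
One optimal decomposition is:
Bags: B1 = {a, b, d}  B2 = {b, c, d}
Tree: B1–B2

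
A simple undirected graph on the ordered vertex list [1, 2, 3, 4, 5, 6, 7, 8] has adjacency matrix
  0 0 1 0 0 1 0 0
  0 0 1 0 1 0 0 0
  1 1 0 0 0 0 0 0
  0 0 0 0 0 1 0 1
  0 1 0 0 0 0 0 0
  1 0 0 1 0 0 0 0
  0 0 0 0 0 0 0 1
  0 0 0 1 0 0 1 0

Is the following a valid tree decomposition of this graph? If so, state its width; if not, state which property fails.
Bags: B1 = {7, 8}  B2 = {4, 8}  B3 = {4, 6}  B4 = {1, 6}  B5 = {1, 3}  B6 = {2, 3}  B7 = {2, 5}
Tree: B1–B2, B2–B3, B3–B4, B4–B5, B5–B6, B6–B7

Yes; width 1.

Every vertex of G appears in some bag (union = {1, 2, 3, 4, 5, 6, 7, 8}); every edge is covered by a bag; and for each vertex v the set of bags containing v is connected in the bag tree. The decomposition is therefore valid. The largest bag has 2 vertices, so the width is 1.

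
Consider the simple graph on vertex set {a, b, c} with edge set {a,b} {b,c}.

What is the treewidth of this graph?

A width-1 tree decomposition is:
Bags: B1 = {a, b}  B2 = {b, c}
Tree: B1–B2
Every bag has size at most 2, so the width is 2 − 1 = 1 and tw(G) ≤ 1. Since G has at least one edge (e.g. a–b), it is not an edgeless graph, so tw(G) ≥ 1. Combining the bounds, tw(G) = 1.

1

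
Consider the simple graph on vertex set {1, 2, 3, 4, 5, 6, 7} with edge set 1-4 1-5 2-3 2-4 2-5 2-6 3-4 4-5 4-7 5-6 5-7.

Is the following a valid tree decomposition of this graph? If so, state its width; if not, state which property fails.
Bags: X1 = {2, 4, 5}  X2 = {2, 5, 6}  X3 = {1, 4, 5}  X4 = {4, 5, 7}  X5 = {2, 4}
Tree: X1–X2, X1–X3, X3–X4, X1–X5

A tree decomposition must satisfy three properties: every vertex lies in some bag; for every edge, both endpoints lie together in some bag; and for every vertex, the bags containing it form a connected subtree. Here vertex 3 appears in no bag, so the decomposition is invalid.

No — vertex 3 appears in no bag.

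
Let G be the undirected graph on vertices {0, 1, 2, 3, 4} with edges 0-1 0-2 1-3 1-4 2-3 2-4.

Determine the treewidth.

2

A width-2 tree decomposition is:
Bags: B1 = {1, 2, 4}  B2 = {1, 2, 3}  B3 = {0, 1, 2}
Tree: B1–B2, B2–B3
Each bag holds 3 vertices, so the decomposition has width 2, which upper-bounds the treewidth. For the lower bound, G contains the cycle 2–4–1–3–2, so G is not a forest; only forests have treewidth ≤ 1, hence tw(G) ≥ 2. Combining the bounds, tw(G) = 2.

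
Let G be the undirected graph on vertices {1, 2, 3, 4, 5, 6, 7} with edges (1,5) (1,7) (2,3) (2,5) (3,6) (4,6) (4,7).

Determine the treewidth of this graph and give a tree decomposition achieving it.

Every bag has size at most 3, so the width is 3 − 1 = 2 and tw(G) ≤ 2. For the lower bound, G contains the cycle 3–2–5–1–7–4–6–3, so G is not a forest; only forests have treewidth ≤ 1, hence tw(G) ≥ 2. Therefore the treewidth is 2.

Treewidth 2.
One optimal decomposition is:
Bags: B1 = {2, 3, 5}  B2 = {1, 3, 5}  B3 = {1, 3, 7}  B4 = {3, 4, 7}  B5 = {3, 4, 6}
Tree: B1–B2, B2–B3, B3–B4, B4–B5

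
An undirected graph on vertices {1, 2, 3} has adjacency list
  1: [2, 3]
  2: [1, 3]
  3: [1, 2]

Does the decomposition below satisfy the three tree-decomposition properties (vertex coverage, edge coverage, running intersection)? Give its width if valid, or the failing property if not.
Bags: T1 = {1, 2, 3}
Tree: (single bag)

Every vertex of G appears in some bag (union = {1, 2, 3}); every edge is covered by a bag; and for each vertex v the set of bags containing v is connected in the bag tree. The decomposition is therefore valid. The largest bag has 3 vertices, so the width is 2.

Yes; width 2.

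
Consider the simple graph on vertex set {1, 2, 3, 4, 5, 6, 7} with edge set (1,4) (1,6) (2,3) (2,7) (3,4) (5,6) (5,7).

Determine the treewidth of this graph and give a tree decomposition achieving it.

Each bag holds 3 vertices, so the decomposition has width 2, which upper-bounds the treewidth. Since 5–7–2–3–4–1–6–5 is a cycle in G, G is not acyclic. Forests are exactly the graphs of treewidth ≤ 1, so tw(G) ≥ 2. Hence tw(G) = 2 exactly.

Treewidth 2.
Bags: B1 = {2, 5, 7}  B2 = {2, 3, 5}  B3 = {3, 4, 5}  B4 = {1, 4, 5}  B5 = {1, 5, 6}
Tree: B1–B2, B2–B3, B3–B4, B4–B5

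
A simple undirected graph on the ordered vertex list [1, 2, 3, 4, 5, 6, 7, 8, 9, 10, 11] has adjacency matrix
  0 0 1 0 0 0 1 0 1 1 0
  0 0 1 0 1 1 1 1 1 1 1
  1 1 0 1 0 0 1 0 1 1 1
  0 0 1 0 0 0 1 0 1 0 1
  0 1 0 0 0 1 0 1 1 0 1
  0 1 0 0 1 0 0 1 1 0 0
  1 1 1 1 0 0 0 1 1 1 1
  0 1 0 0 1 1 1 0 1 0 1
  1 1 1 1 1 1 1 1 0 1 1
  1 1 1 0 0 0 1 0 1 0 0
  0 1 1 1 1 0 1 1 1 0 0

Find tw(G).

A width-4 tree decomposition is:
Bags: B1 = {2, 7, 8, 9, 11}  B2 = {2, 3, 7, 9, 11}  B3 = {2, 3, 7, 9, 10}  B4 = {1, 3, 7, 9, 10}  B5 = {3, 4, 7, 9, 11}  B6 = {2, 5, 8, 9, 11}  B7 = {2, 5, 6, 8, 9}
Tree: B1–B2, B2–B3, B3–B4, B2–B5, B1–B6, B6–B7
Each bag holds 5 vertices, so the decomposition has width 4, which upper-bounds the treewidth. Conversely, {1, 3, 7, 9, 10} is a clique of size 5, and the vertices of any clique must share a bag in every tree decomposition; so some bag has ≥ 5 vertices and tw(G) ≥ 4. Hence tw(G) = 4 exactly.

4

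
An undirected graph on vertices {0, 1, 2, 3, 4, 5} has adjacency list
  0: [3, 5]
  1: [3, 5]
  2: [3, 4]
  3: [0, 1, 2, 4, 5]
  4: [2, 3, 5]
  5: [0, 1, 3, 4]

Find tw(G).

A width-2 tree decomposition is:
Bags: B1 = {0, 3, 5}  B2 = {1, 3, 5}  B3 = {3, 4, 5}  B4 = {2, 3, 4}
Tree: B1–B2, B1–B3, B3–B4
Every bag has size at most 3, so the width is 3 − 1 = 2 and tw(G) ≤ 2. Conversely, {2, 3, 4} is a clique of size 3, and the vertices of any clique must share a bag in every tree decomposition; so some bag has ≥ 3 vertices and tw(G) ≥ 2. Therefore the treewidth is 2.

2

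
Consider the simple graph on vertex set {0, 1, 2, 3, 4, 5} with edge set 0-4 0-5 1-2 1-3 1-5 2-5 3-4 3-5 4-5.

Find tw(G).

A width-2 tree decomposition is:
Bags: B1 = {1, 3, 5}  B2 = {1, 2, 5}  B3 = {3, 4, 5}  B4 = {0, 4, 5}
Tree: B1–B2, B1–B3, B3–B4
The largest bag has 3 vertices, giving width 2; this decomposition certifies tw(G) ≤ 2. Conversely, {0, 4, 5} is a clique of size 3, and the vertices of any clique must share a bag in every tree decomposition; so some bag has ≥ 3 vertices and tw(G) ≥ 2. Therefore the treewidth is 2.

2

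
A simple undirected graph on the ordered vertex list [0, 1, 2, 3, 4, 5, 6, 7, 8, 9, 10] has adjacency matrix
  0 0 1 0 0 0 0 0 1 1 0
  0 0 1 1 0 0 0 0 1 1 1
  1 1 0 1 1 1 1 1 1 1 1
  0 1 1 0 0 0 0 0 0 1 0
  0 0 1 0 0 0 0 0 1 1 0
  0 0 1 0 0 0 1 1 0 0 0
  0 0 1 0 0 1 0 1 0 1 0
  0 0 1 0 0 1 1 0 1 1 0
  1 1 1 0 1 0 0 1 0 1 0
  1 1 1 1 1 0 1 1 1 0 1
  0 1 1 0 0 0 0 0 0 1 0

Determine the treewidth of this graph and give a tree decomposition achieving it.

The largest bag has 4 vertices, giving width 3; this decomposition certifies tw(G) ≤ 3. On the other hand G contains the 4-clique {0, 2, 8, 9}. A clique must lie in a single bag of any decomposition, so no decomposition can have width below 3. Hence tw(G) = 3 exactly.

Treewidth 3.
One such decomposition:
Bags: B1 = {0, 2, 8, 9}  B2 = {1, 2, 8, 9}  B3 = {2, 7, 8, 9}  B4 = {1, 2, 3, 9}  B5 = {2, 6, 7, 9}  B6 = {1, 2, 9, 10}  B7 = {2, 5, 6, 7}  B8 = {2, 4, 8, 9}
Tree: B1–B2, B2–B3, B2–B4, B3–B5, B2–B6, B5–B7, B1–B8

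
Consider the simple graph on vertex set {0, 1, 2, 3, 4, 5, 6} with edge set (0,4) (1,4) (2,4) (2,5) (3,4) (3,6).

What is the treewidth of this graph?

A width-1 tree decomposition is:
Bags: B1 = {1, 4}  B2 = {3, 4}  B3 = {0, 4}  B4 = {2, 4}  B5 = {2, 5}  B6 = {3, 6}
Tree: B1–B2, B1–B3, B3–B4, B4–B5, B2–B6
Every bag has size at most 2, so the width is 2 − 1 = 1 and tw(G) ≤ 1. Any graph with an edge has treewidth ≥ 1, and G has the edge 4–1. The upper and lower bounds meet at 1, so that is the treewidth.

1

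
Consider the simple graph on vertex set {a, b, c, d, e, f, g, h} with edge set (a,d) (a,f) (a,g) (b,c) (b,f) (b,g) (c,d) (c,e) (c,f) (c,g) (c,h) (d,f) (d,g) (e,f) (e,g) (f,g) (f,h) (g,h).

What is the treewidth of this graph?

A width-3 tree decomposition is:
Bags: B1 = {c, d, f, g}  B2 = {c, e, f, g}  B3 = {a, d, f, g}  B4 = {b, c, f, g}  B5 = {c, f, g, h}
Tree: B1–B2, B1–B3, B1–B4, B4–B5
Each bag holds 4 vertices, so the decomposition has width 3, which upper-bounds the treewidth. On the other hand G contains the 4-clique {c, d, f, g}. A clique must lie in a single bag of any decomposition, so no decomposition can have width below 3. Therefore the treewidth is 3.

3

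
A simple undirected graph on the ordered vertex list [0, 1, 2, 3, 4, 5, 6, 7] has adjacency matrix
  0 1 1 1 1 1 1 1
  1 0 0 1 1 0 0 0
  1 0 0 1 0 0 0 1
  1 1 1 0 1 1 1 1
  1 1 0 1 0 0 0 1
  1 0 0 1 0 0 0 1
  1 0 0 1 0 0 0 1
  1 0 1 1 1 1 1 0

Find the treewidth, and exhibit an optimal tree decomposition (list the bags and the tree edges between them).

Treewidth 3.
Bags: B1 = {0, 3, 4, 7}  B2 = {0, 3, 6, 7}  B3 = {0, 2, 3, 7}  B4 = {0, 3, 5, 7}  B5 = {0, 1, 3, 4}
Tree: B1–B2, B2–B3, B3–B4, B1–B5

Every bag has size at most 4, so the width is 4 − 1 = 3 and tw(G) ≤ 3. Conversely, {0, 1, 3, 4} is a clique of size 4, and the vertices of any clique must share a bag in every tree decomposition; so some bag has ≥ 4 vertices and tw(G) ≥ 3. Hence tw(G) = 3 exactly.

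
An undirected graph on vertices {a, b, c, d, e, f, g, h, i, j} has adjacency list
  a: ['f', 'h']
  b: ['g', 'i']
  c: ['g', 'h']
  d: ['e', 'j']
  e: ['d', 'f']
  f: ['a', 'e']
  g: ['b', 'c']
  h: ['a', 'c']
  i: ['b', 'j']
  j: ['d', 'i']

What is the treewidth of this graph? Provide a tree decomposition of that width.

The largest bag has 3 vertices, giving width 2; this decomposition certifies tw(G) ≤ 2. Since i–b–g–c–h–a–f–e–d–j–i is a cycle in G, G is not acyclic. Forests are exactly the graphs of treewidth ≤ 1, so tw(G) ≥ 2. The upper and lower bounds meet at 2, so that is the treewidth.

Treewidth 2.
One optimal decomposition is:
Bags: B1 = {b, g, i}  B2 = {c, g, i}  B3 = {c, h, i}  B4 = {a, h, i}  B5 = {a, f, i}  B6 = {e, f, i}  B7 = {d, e, i}  B8 = {d, i, j}
Tree: B1–B2, B2–B3, B3–B4, B4–B5, B5–B6, B6–B7, B7–B8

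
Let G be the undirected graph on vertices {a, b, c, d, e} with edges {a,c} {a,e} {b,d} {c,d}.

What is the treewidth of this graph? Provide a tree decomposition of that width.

Treewidth 1.
One optimal decomposition is:
Bags: B1 = {a, e}  B2 = {a, c}  B3 = {c, d}  B4 = {b, d}
Tree: B1–B2, B2–B3, B3–B4

The largest bag has 2 vertices, giving width 1; this decomposition certifies tw(G) ≤ 1. Any graph with an edge has treewidth ≥ 1, and G has the edge e–a. Therefore the treewidth is 1.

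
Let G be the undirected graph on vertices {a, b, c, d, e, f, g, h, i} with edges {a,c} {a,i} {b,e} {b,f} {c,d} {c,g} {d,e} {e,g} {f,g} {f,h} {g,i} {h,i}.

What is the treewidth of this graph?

3

A width-3 tree decomposition is:
Bags: B1 = {b, d, e, f}  B2 = {d, e, f, g}  B3 = {c, d, f, g}  B4 = {c, f, g, h}  B5 = {c, g, h, i}  B6 = {a, c, h, i}
Tree: B1–B2, B2–B3, B3–B4, B4–B5, B5–B6
Each bag holds 4 vertices, so the decomposition has width 3, which upper-bounds the treewidth. For the lower bound: the 4 vertex sets {b,d,e}, {f}, {g}, {a,c,h,i} are disjoint, each induces a connected subgraph, and every pair is joined by at least one edge of G. Contracting each set to a single vertex therefore yields K_{4} as a minor, and since treewidth is minor-monotone, tw(G) ≥ tw(K_{4}) = 3. The upper and lower bounds meet at 3, so that is the treewidth.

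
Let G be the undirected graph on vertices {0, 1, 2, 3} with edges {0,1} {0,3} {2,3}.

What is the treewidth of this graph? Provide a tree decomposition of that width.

The largest bag has 2 vertices, giving width 1; this decomposition certifies tw(G) ≤ 1. G has an edge, so its treewidth is at least 1. Therefore the treewidth is 1.

Treewidth 1.
One optimal decomposition is:
Bags: B1 = {2, 3}  B2 = {0, 3}  B3 = {0, 1}
Tree: B1–B2, B2–B3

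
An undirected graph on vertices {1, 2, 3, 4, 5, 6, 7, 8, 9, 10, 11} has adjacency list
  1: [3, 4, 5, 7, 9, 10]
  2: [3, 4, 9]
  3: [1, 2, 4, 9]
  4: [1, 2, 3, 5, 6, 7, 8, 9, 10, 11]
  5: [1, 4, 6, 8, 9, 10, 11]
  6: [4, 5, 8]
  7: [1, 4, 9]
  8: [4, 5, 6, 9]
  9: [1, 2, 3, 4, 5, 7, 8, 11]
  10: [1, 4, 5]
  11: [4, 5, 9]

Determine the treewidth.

A width-3 tree decomposition is:
Bags: B1 = {1, 4, 5, 9}  B2 = {1, 4, 7, 9}  B3 = {4, 5, 8, 9}  B4 = {1, 4, 5, 10}  B5 = {4, 5, 9, 11}  B6 = {4, 5, 6, 8}  B7 = {1, 3, 4, 9}  B8 = {2, 3, 4, 9}
Tree: B1–B2, B1–B3, B1–B4, B1–B5, B3–B6, B2–B7, B7–B8
Every bag has size at most 4, so the width is 4 − 1 = 3 and tw(G) ≤ 3. On the other hand G contains the 4-clique {4, 5, 8, 9}. A clique must lie in a single bag of any decomposition, so no decomposition can have width below 3. Combining the bounds, tw(G) = 3.

3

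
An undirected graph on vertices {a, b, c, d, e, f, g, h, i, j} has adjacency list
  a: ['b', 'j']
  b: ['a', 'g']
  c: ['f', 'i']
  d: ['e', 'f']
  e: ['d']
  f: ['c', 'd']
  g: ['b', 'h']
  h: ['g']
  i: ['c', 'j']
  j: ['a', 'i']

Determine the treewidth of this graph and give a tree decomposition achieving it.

Each bag holds 2 vertices, so the decomposition has width 1, which upper-bounds the treewidth. Since G has at least one edge (e.g. h–g), it is not an edgeless graph, so tw(G) ≥ 1. Hence tw(G) = 1 exactly.

Treewidth 1.
One optimal decomposition is:
Bags: B1 = {g, h}  B2 = {b, g}  B3 = {a, b}  B4 = {a, j}  B5 = {i, j}  B6 = {c, i}  B7 = {c, f}  B8 = {d, f}  B9 = {d, e}
Tree: B1–B2, B2–B3, B3–B4, B4–B5, B5–B6, B6–B7, B7–B8, B8–B9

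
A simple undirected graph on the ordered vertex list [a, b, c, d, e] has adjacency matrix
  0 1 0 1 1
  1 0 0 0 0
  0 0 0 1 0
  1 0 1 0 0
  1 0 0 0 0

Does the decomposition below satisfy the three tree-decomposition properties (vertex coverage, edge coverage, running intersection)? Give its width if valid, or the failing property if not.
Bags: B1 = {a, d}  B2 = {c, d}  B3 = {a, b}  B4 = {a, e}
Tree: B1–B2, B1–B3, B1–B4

Every vertex of G appears in some bag (union = {a, b, c, d, e}); every edge is covered by a bag; and for each vertex v the set of bags containing v is connected in the bag tree. The decomposition is therefore valid. The largest bag has 2 vertices, so the width is 1.

Yes; width 1.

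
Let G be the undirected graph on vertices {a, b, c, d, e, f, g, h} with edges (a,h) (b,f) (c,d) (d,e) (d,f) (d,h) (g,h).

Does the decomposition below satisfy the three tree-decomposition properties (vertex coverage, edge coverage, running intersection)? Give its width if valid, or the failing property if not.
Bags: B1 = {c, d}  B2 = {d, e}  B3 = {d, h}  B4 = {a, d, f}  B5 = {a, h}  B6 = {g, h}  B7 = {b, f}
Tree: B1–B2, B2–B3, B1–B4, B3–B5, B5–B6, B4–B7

No — bags containing vertex a are not connected in the tree.

A tree decomposition must satisfy three properties: every vertex lies in some bag; for every edge, both endpoints lie together in some bag; and for every vertex, the bags containing it form a connected subtree. Here bags containing vertex a are not connected in the tree, so the decomposition is invalid.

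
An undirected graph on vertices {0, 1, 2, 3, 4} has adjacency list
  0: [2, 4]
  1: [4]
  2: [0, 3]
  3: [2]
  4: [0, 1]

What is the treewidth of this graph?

1

A width-1 tree decomposition is:
Bags: B1 = {1, 4}  B2 = {0, 4}  B3 = {0, 2}  B4 = {2, 3}
Tree: B1–B2, B2–B3, B3–B4
The largest bag has 2 vertices, giving width 1; this decomposition certifies tw(G) ≤ 1. Since G has at least one edge (e.g. 1–4), it is not an edgeless graph, so tw(G) ≥ 1. The upper and lower bounds meet at 1, so that is the treewidth.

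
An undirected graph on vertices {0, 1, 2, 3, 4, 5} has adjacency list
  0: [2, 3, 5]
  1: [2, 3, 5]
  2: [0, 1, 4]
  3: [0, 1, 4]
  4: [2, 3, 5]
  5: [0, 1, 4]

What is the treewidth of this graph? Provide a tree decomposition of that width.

Treewidth 3.
One such decomposition:
Bags: B1 = {0, 1, 2, 4}  B2 = {0, 1, 4, 5}  B3 = {0, 1, 3, 4}
Tree: B1–B2, B2–B3

The largest bag has 4 vertices, giving width 3; this decomposition certifies tw(G) ≤ 3. For the lower bound: the 4 vertex sets {0,2}, {4,5}, {1}, {3} are disjoint, each induces a connected subgraph, and every pair is joined by at least one edge of G. Contracting each set to a single vertex therefore yields K_{4} as a minor, and since treewidth is minor-monotone, tw(G) ≥ tw(K_{4}) = 3. Therefore the treewidth is 3.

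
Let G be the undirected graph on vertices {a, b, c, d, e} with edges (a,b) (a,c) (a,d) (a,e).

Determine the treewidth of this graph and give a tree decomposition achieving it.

Each bag holds 2 vertices, so the decomposition has width 1, which upper-bounds the treewidth. Any graph with an edge has treewidth ≥ 1, and G has the edge d–a. The upper and lower bounds meet at 1, so that is the treewidth.

Treewidth 1.
Bags: B1 = {a, d}  B2 = {a, c}  B3 = {a, e}  B4 = {a, b}
Tree: B1–B2, B1–B3, B3–B4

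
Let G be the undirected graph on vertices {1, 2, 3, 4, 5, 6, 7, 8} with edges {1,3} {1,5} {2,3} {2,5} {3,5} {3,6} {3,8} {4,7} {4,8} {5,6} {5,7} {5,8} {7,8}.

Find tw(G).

2

A width-2 tree decomposition is:
Bags: B1 = {3, 5, 6}  B2 = {3, 5, 8}  B3 = {2, 3, 5}  B4 = {1, 3, 5}  B5 = {5, 7, 8}  B6 = {4, 7, 8}
Tree: B1–B2, B1–B3, B1–B4, B2–B5, B5–B6
The largest bag has 3 vertices, giving width 2; this decomposition certifies tw(G) ≤ 2. For the lower bound, the 3 vertices {4, 7, 8} are pairwise adjacent, and any tree decomposition puts a clique entirely inside one bag — forcing width ≥ 2. Combining the bounds, tw(G) = 2.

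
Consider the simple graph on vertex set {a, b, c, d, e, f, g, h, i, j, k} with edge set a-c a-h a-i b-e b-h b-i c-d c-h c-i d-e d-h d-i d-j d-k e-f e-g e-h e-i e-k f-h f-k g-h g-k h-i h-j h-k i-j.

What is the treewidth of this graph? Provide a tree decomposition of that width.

Treewidth 3.
One optimal decomposition is:
Bags: B1 = {d, e, h, i}  B2 = {d, e, h, k}  B3 = {b, e, h, i}  B4 = {d, h, i, j}  B5 = {e, f, h, k}  B6 = {e, g, h, k}  B7 = {c, d, h, i}  B8 = {a, c, h, i}
Tree: B1–B2, B1–B3, B1–B4, B2–B5, B2–B6, B1–B7, B7–B8

Each bag holds 4 vertices, so the decomposition has width 3, which upper-bounds the treewidth. For the lower bound, the 4 vertices {e, g, h, k} are pairwise adjacent, and any tree decomposition puts a clique entirely inside one bag — forcing width ≥ 3. Hence tw(G) = 3 exactly.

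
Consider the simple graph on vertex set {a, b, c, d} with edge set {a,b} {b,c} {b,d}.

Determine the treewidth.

A width-1 tree decomposition is:
Bags: B1 = {b, d}  B2 = {a, b}  B3 = {b, c}
Tree: B1–B2, B2–B3
Each bag holds 2 vertices, so the decomposition has width 1, which upper-bounds the treewidth. G has an edge, so its treewidth is at least 1. The upper and lower bounds meet at 1, so that is the treewidth.

1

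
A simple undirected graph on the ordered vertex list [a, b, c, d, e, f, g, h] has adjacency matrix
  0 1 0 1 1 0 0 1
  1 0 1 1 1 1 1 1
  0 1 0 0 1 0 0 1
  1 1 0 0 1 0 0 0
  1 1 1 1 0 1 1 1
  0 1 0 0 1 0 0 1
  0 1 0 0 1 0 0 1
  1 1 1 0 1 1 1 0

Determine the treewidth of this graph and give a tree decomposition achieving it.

Treewidth 3.
One such decomposition:
Bags: B1 = {a, b, e, h}  B2 = {b, e, g, h}  B3 = {b, c, e, h}  B4 = {b, e, f, h}  B5 = {a, b, d, e}
Tree: B1–B2, B1–B3, B1–B4, B1–B5

Each bag holds 4 vertices, so the decomposition has width 3, which upper-bounds the treewidth. On the other hand G contains the 4-clique {a, b, d, e}. A clique must lie in a single bag of any decomposition, so no decomposition can have width below 3. The upper and lower bounds meet at 3, so that is the treewidth.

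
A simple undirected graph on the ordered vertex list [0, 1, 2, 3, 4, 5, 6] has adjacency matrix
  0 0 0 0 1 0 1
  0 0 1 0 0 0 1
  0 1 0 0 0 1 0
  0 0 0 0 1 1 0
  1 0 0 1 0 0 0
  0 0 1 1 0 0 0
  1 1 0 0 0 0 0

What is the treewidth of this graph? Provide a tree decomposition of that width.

Treewidth 2.
One such decomposition:
Bags: B1 = {0, 1, 6}  B2 = {0, 1, 4}  B3 = {1, 3, 4}  B4 = {1, 3, 5}  B5 = {1, 2, 5}
Tree: B1–B2, B2–B3, B3–B4, B4–B5

The largest bag has 3 vertices, giving width 2; this decomposition certifies tw(G) ≤ 2. For the lower bound, G contains the cycle 1–6–0–4–3–5–2–1, so G is not a forest; only forests have treewidth ≤ 1, hence tw(G) ≥ 2. Therefore the treewidth is 2.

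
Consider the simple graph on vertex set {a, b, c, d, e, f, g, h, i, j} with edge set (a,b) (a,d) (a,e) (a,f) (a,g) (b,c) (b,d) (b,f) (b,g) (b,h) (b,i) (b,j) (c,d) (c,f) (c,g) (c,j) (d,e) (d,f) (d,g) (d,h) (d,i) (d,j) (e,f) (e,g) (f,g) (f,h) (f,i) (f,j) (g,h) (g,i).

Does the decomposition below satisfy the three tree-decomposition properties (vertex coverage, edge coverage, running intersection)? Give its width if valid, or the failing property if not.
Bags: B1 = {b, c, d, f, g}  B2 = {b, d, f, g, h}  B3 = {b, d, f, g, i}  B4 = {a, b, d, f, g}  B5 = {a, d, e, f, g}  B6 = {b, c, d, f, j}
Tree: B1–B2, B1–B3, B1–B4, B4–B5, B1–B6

Checking the three conditions: (i) the bags cover all of {a, b, c, d, e, f, g, h, i, j}; (ii) for each edge, some bag contains both endpoints; (iii) the bags containing any fixed vertex form a subtree. All hold, so the decomposition is valid with width 5 − 1 = 4.

Yes; width 4.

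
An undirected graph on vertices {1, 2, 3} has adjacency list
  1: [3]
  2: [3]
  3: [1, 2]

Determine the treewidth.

1

A width-1 tree decomposition is:
Bags: B1 = {2, 3}  B2 = {1, 3}
Tree: B1–B2
Each bag holds 2 vertices, so the decomposition has width 1, which upper-bounds the treewidth. Any graph with an edge has treewidth ≥ 1, and G has the edge 2–3. Combining the bounds, tw(G) = 1.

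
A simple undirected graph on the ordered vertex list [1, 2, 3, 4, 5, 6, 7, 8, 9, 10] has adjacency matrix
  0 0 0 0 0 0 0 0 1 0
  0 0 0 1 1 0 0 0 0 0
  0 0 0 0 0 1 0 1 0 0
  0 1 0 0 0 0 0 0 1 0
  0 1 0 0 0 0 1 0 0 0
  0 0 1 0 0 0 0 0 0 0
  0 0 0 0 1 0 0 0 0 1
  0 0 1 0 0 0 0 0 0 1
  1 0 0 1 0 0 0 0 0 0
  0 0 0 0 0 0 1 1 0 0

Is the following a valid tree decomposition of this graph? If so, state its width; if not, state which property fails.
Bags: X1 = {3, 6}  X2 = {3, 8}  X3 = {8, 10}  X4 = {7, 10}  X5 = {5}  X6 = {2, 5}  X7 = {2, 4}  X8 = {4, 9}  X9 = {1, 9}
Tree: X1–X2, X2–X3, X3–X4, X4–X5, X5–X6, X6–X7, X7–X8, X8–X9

A tree decomposition must satisfy three properties: every vertex lies in some bag; for every edge, both endpoints lie together in some bag; and for every vertex, the bags containing it form a connected subtree. Here edge (7,5) lies in no bag, so the decomposition is invalid.

No — edge (7,5) lies in no bag.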